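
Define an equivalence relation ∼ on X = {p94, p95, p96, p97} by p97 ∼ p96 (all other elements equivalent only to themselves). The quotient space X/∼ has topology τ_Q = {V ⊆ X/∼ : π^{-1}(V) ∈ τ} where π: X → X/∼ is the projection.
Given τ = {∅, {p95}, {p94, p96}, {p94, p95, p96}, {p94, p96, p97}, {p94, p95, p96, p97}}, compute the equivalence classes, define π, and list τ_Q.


X/∼ = {[p94], [p95], [p96=p97]}; |τ_Q| = 4.

Equivalence classes: [p94], [p95], [p96=p97].
Quotient map π: X → X/∼ sends p94 ↦ [p94], p95 ↦ [p95], p96 ↦ [p96=p97], p97 ↦ [p96=p97].
For each subset V ⊆ X/∼, compute π^{-1}(V) ⊆ X and check whether π^{-1}(V) ∈ τ. V is open in τ_Q iff π^{-1}(V) ∈ τ.
  V = {}: π^{-1}(V) = ∅ ∈ τ ✓.
  V = {[p94]}: π^{-1}(V) = {p94} ∉ τ ✗.
  V = {[p95]}: π^{-1}(V) = {p95} ∈ τ ✓.
  V = {[p94], [p95]}: π^{-1}(V) = {p94, p95} ∉ τ ✗.
  V = {[p96=p97]}: π^{-1}(V) = {p96, p97} ∉ τ ✗.
  V = {[p94], [p96=p97]}: π^{-1}(V) = {p94, p96, p97} ∈ τ ✓.
  V = {[p95], [p96=p97]}: π^{-1}(V) = {p95, p96, p97} ∉ τ ✗.
  V = {[p94], [p95], [p96=p97]}: π^{-1}(V) = {p94, p95, p96, p97} ∈ τ ✓.
Open sets in the quotient: τ_Q = {{}, {[p95]}, {[p94], [p96=p97]}, {[p94], [p95], [p96=p97]}} (4 elements).


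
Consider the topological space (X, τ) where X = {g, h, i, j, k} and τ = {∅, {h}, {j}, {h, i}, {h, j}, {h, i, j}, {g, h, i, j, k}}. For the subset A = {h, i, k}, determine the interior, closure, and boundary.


int(A) = {h, i}, cl(A) = {g, h, i, k}, ∂A = {g, k}.

Closed sets in (X, τ) are complements of opens:
  closed(X, τ) = {∅, {g, k}, {g, i, k}, {g, j, k}, {g, h, i, k}, {g, i, j, k}, {g, h, i, j, k}}.
int(A) = ⋃ {U ∈ τ : U ⊆ A}. Opens contained in A: ∅, {h}, {h, i}.
Taking the union of these: int(A) = {h, i}.
cl(A) = ⋂ {C closed : A ⊆ C}. Closed sets containing A: {g, h, i, k}, {g, h, i, j, k}.
Intersecting these: cl(A) = {g, h, i, k}.
∂A = cl(A) ∖ int(A) = {g, h, i, k} ∖ {h, i} = {g, k}.


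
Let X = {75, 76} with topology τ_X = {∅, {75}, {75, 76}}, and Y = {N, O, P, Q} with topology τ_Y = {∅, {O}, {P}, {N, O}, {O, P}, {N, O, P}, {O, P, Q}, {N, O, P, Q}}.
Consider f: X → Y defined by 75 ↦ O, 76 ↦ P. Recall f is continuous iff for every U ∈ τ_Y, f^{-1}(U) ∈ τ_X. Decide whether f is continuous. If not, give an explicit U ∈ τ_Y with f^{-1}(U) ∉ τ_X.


f is NOT continuous.

Compute f^{-1}(U) for each U ∈ τ_Y:
  U = ∅: f^{-1}(U) = ∅ ∈ τ_X ✓.
  U = {O}: f^{-1}(U) = {75} ∈ τ_X ✓.
  U = {P}: f^{-1}(U) = {76} ∉ τ_X ✗.
  U = {N, O}: f^{-1}(U) = {75} ∈ τ_X ✓.
  U = {O, P}: f^{-1}(U) = {75, 76} ∈ τ_X ✓.
  U = {N, O, P}: f^{-1}(U) = {75, 76} ∈ τ_X ✓.
  U = {O, P, Q}: f^{-1}(U) = {75, 76} ∈ τ_X ✓.
  U = {N, O, P, Q}: f^{-1}(U) = {75, 76} ∈ τ_X ✓.
Found U = {P} with f^{-1}(U) = {76} not in τ_X. Therefore f is NOT continuous.


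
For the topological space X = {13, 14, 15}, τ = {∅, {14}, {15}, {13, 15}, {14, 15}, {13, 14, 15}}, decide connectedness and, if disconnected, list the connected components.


(X, τ) is disconnected; components = [{14}, {13, 15}].

Find clopen sets (U ∈ τ with X ∖ U ∈ τ):
  U = ∅, X ∖ U = {13, 14, 15} — both open, so U is clopen.
  U = {14}, X ∖ U = {13, 15} — both open, so U is clopen.
  U = {13, 15}, X ∖ U = {14} — both open, so U is clopen.
  U = {13, 14, 15}, X ∖ U = ∅ — both open, so U is clopen.
Nontrivial clopen(s) exist: e.g. {13, 15}. So (X, τ) is disconnected.
Compute connected components by grouping points that agree on all clopens:
  component: {14}
  component: {13, 15}


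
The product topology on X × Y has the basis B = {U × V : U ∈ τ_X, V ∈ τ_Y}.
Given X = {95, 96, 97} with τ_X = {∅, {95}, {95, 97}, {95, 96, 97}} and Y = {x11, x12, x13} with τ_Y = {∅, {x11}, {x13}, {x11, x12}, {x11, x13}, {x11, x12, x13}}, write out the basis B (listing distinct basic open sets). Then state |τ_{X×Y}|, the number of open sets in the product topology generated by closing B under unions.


Basis B = {∅ × ∅, {95} × {x11}, {95} × {x13}, {95} × {x11, x12}, {95} × {x11, x13}, {95, 97} × {x11}, {95, 97} × {x13}, {95} × {x11, x12, x13}, {95, 96, 97} × {x11}, {95, 96, 97} × {x13}, {95, 97} × {x11, x12}, {95, 97} × {x11, x13}, {95, 97} × {x11, x12, x13}, {95, 96, 97} × {x11, x12}, {95, 96, 97} × {x11, x13}, {95, 96, 97} × {x11, x12, x13}}; |τ_{X×Y}| = 40.

Enumerate products U × V with U ∈ τ_X, V ∈ τ_Y (deduplicated):
  ∅ × ∅ = {} (∅)
  {95} × {x11} = {(95,x11)}
  {95} × {x13} = {(95,x13)}
  {95} × {x11, x12} = {(95,x11), (95,x12)}
  {95} × {x11, x13} = {(95,x11), (95,x13)}
  {95, 97} × {x11} = {(95,x11), (97,x11)}
  {95, 97} × {x13} = {(95,x13), (97,x13)}
  {95} × {x11, x12, x13} = {(95,x11), (95,x12), (95,x13)}
  {95, 96, 97} × {x11} = {(95,x11), (96,x11), (97,x11)}
  {95, 96, 97} × {x13} = {(95,x13), (96,x13), (97,x13)}
  {95, 97} × {x11, x12} = {(95,x11), (95,x12), (97,x11), (97,x12)}
  {95, 97} × {x11, x13} = {(95,x11), (95,x13), (97,x11), (97,x13)}
  {95, 97} × {x11, x12, x13} = {(95,x11), (95,x12), (95,x13), (97,x11), (97,x12), (97,x13)}
  {95, 96, 97} × {x11, x12} = {(95,x11), (95,x12), (96,x11), (96,x12), (97,x11), (97,x12)}
  {95, 96, 97} × {x11, x13} = {(95,x11), (95,x13), (96,x11), (96,x13), (97,x11), (97,x13)}
  {95, 96, 97} × {x11, x12, x13} = {(95,x11), (95,x12), (95,x13), (96,x11), (96,x12), (96,x13), (97,x11), (97,x12), (97,x13)}
These 16 distinct sets form the basis B.
Close under arbitrary unions to get τ_{X×Y}; counting gives |τ_{X×Y}| = 40.


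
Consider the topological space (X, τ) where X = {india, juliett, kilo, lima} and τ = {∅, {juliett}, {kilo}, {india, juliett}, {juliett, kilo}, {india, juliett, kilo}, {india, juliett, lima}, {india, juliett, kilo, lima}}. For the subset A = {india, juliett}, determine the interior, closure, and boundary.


int(A) = {india, juliett}, cl(A) = {india, juliett, lima}, ∂A = {lima}.

Closed sets in (X, τ) are complements of opens:
  closed(X, τ) = {∅, {kilo}, {lima}, {india, lima}, {kilo, lima}, {india, juliett, lima}, {india, kilo, lima}, {india, juliett, kilo, lima}}.
int(A) = ⋃ {U ∈ τ : U ⊆ A}. Opens contained in A: ∅, {juliett}, {india, juliett}.
Taking the union of these: int(A) = {india, juliett}.
cl(A) = ⋂ {C closed : A ⊆ C}. Closed sets containing A: {india, juliett, lima}, {india, juliett, kilo, lima}.
Intersecting these: cl(A) = {india, juliett, lima}.
∂A = cl(A) ∖ int(A) = {india, juliett, lima} ∖ {india, juliett} = {lima}.


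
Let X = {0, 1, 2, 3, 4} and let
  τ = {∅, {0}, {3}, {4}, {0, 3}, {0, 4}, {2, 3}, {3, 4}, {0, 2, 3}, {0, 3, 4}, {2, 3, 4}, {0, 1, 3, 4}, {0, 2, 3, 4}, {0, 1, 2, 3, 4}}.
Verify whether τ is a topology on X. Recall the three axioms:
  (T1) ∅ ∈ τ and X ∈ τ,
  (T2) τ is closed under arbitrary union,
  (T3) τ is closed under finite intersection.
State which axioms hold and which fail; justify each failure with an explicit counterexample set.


τ IS a topology on X.

Axiom (T1): ∅ ∈ τ? Yes; X ∈ τ? Yes.
Axiom (T2/T3): check pairwise unions and intersections of members of τ.
All pairwise intersections and unions checked — each lies in τ. Therefore τ satisfies (T1), (T2), (T3): it IS a topology on X.


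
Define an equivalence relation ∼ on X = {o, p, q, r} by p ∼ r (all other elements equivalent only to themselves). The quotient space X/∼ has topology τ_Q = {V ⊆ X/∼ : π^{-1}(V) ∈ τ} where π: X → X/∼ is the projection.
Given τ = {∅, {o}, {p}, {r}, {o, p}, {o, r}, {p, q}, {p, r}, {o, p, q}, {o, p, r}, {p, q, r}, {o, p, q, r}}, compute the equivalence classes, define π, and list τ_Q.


X/∼ = {[o], [p=r], [q]}; |τ_Q| = 6.

Equivalence classes: [o], [p=r], [q].
Quotient map π: X → X/∼ sends o ↦ [o], p ↦ [p=r], q ↦ [q], r ↦ [p=r].
For each subset V ⊆ X/∼, compute π^{-1}(V) ⊆ X and check whether π^{-1}(V) ∈ τ. V is open in τ_Q iff π^{-1}(V) ∈ τ.
  V = {}: π^{-1}(V) = ∅ ∈ τ ✓.
  V = {[o]}: π^{-1}(V) = {o} ∈ τ ✓.
  V = {[p=r]}: π^{-1}(V) = {p, r} ∈ τ ✓.
  V = {[o], [p=r]}: π^{-1}(V) = {o, p, r} ∈ τ ✓.
  V = {[q]}: π^{-1}(V) = {q} ∉ τ ✗.
  V = {[o], [q]}: π^{-1}(V) = {o, q} ∉ τ ✗.
  V = {[p=r], [q]}: π^{-1}(V) = {p, q, r} ∈ τ ✓.
  V = {[o], [p=r], [q]}: π^{-1}(V) = {o, p, q, r} ∈ τ ✓.
Open sets in the quotient: τ_Q = {{}, {[o]}, {[p=r]}, {[o], [p=r]}, {[p=r], [q]}, {[o], [p=r], [q]}} (6 elements).


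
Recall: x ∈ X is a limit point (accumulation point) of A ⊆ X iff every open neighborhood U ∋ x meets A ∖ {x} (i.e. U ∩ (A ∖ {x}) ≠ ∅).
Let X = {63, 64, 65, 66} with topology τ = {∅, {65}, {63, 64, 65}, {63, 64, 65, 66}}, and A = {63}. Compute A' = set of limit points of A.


A' = {64, 66}

For each x ∈ X, list the open sets U ∈ τ with x ∈ U, then check whether U ∩ (A ∖ {x}) ≠ ∅ for every such U.
  x = 63: open {63, 64, 65} ∋ x has {63, 64, 65} ∩ (A ∖ {63}) = ∅, so x is NOT a limit point.
  x = 64: opens ∋ x are {63, 64, 65}, {63, 64, 65, 66}; each meets A ∖ {64}, so x IS a limit point.
  x = 65: open {65} ∋ x has {65} ∩ (A ∖ {65}) = ∅, so x is NOT a limit point.
  x = 66: opens ∋ x are {63, 64, 65, 66}; each meets A ∖ {66}, so x IS a limit point.
Collecting: A' = {64, 66}.


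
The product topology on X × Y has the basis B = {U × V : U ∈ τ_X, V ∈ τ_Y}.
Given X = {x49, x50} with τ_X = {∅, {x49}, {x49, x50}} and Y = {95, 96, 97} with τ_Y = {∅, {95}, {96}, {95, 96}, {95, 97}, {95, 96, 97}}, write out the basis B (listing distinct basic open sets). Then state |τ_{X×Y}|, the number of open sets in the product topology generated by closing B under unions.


Basis B = {∅ × ∅, {x49} × {95}, {x49} × {96}, {x49} × {95, 96}, {x49} × {95, 97}, {x49, x50} × {95}, {x49, x50} × {96}, {x49} × {95, 96, 97}, {x49, x50} × {95, 96}, {x49, x50} × {95, 97}, {x49, x50} × {95, 96, 97}}; |τ_{X×Y}| = 18.

Enumerate products U × V with U ∈ τ_X, V ∈ τ_Y (deduplicated):
  ∅ × ∅ = {} (∅)
  {x49} × {95} = {(x49,95)}
  {x49} × {96} = {(x49,96)}
  {x49} × {95, 96} = {(x49,95), (x49,96)}
  {x49} × {95, 97} = {(x49,95), (x49,97)}
  {x49, x50} × {95} = {(x49,95), (x50,95)}
  {x49, x50} × {96} = {(x49,96), (x50,96)}
  {x49} × {95, 96, 97} = {(x49,95), (x49,96), (x49,97)}
  {x49, x50} × {95, 96} = {(x49,95), (x49,96), (x50,95), (x50,96)}
  {x49, x50} × {95, 97} = {(x49,95), (x49,97), (x50,95), (x50,97)}
  {x49, x50} × {95, 96, 97} = {(x49,95), (x49,96), (x49,97), (x50,95), (x50,96), (x50,97)}
These 11 distinct sets form the basis B.
Close under arbitrary unions to get τ_{X×Y}; counting gives |τ_{X×Y}| = 18.


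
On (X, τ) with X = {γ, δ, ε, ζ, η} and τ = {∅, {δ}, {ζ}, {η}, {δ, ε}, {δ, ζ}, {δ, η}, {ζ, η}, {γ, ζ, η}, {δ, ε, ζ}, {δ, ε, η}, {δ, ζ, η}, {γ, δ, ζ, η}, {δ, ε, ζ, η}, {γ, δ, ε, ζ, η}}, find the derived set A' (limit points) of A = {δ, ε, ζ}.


A' = {γ, ε}

For each x ∈ X, list the open sets U ∈ τ with x ∈ U, then check whether U ∩ (A ∖ {x}) ≠ ∅ for every such U.
  x = γ: opens ∋ x are {γ, ζ, η}, {γ, δ, ζ, η}, {γ, δ, ε, ζ, η}; each meets A ∖ {γ}, so x IS a limit point.
  x = δ: open {δ} ∋ x has {δ} ∩ (A ∖ {δ}) = ∅, so x is NOT a limit point.
  x = ε: opens ∋ x are {δ, ε}, {δ, ε, ζ}, {δ, ε, η}, {δ, ε, ζ, η}, {γ, δ, ε, ζ, η}; each meets A ∖ {ε}, so x IS a limit point.
  x = ζ: open {ζ} ∋ x has {ζ} ∩ (A ∖ {ζ}) = ∅, so x is NOT a limit point.
  x = η: open {η} ∋ x has {η} ∩ (A ∖ {η}) = ∅, so x is NOT a limit point.
Collecting: A' = {γ, ε}.


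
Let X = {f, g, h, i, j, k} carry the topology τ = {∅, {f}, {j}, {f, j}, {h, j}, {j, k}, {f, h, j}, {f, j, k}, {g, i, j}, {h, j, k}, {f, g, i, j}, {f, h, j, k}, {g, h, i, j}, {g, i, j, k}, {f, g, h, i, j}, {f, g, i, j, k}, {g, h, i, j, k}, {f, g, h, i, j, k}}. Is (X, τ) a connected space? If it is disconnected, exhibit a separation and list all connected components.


(X, τ) is disconnected; components = [{f}, {g, h, i, j, k}].

Find clopen sets (U ∈ τ with X ∖ U ∈ τ):
  U = ∅, X ∖ U = {f, g, h, i, j, k} — both open, so U is clopen.
  U = {f}, X ∖ U = {g, h, i, j, k} — both open, so U is clopen.
  U = {g, h, i, j, k}, X ∖ U = {f} — both open, so U is clopen.
  U = {f, g, h, i, j, k}, X ∖ U = ∅ — both open, so U is clopen.
Nontrivial clopen(s) exist: e.g. {f}. So (X, τ) is disconnected.
Compute connected components by grouping points that agree on all clopens:
  component: {f}
  component: {g, h, i, j, k}


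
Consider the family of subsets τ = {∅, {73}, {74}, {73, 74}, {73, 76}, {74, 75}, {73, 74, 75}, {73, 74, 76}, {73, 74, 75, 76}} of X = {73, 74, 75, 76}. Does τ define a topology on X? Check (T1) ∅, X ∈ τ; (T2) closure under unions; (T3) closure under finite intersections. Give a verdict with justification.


τ IS a topology on X.

Axiom (T1): ∅ ∈ τ? Yes; X ∈ τ? Yes.
Axiom (T2/T3): check pairwise unions and intersections of members of τ.
All pairwise intersections and unions checked — each lies in τ. Therefore τ satisfies (T1), (T2), (T3): it IS a topology on X.


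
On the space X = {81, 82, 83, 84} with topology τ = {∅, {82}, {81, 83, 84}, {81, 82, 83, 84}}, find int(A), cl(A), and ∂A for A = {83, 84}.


int(A) = ∅, cl(A) = {81, 83, 84}, ∂A = {81, 83, 84}.

Closed sets in (X, τ) are complements of opens:
  closed(X, τ) = {∅, {82}, {81, 83, 84}, {81, 82, 83, 84}}.
int(A) = ⋃ {U ∈ τ : U ⊆ A}. Opens contained in A: ∅.
Taking the union of these: int(A) = ∅.
cl(A) = ⋂ {C closed : A ⊆ C}. Closed sets containing A: {81, 83, 84}, {81, 82, 83, 84}.
Intersecting these: cl(A) = {81, 83, 84}.
∂A = cl(A) ∖ int(A) = {81, 83, 84} ∖ ∅ = {81, 83, 84}.


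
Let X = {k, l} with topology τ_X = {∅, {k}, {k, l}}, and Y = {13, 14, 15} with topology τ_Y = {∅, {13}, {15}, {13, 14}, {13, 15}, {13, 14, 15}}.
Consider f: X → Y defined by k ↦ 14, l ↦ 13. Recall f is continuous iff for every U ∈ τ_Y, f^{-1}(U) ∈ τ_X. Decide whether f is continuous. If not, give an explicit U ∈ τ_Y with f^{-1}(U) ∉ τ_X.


f is NOT continuous.

Compute f^{-1}(U) for each U ∈ τ_Y:
  U = ∅: f^{-1}(U) = ∅ ∈ τ_X ✓.
  U = {13}: f^{-1}(U) = {l} ∉ τ_X ✗.
  U = {15}: f^{-1}(U) = ∅ ∈ τ_X ✓.
  U = {13, 14}: f^{-1}(U) = {k, l} ∈ τ_X ✓.
  U = {13, 15}: f^{-1}(U) = {l} ∉ τ_X ✗.
  U = {13, 14, 15}: f^{-1}(U) = {k, l} ∈ τ_X ✓.
Found U = {13} with f^{-1}(U) = {l} not in τ_X. Therefore f is NOT continuous.


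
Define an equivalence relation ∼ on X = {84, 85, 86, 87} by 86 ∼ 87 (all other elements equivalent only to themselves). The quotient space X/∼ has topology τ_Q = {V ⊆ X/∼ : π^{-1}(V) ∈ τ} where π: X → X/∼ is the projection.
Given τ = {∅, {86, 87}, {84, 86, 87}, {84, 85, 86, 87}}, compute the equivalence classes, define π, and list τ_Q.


X/∼ = {[84], [85], [86=87]}; |τ_Q| = 4.

Equivalence classes: [84], [85], [86=87].
Quotient map π: X → X/∼ sends 84 ↦ [84], 85 ↦ [85], 86 ↦ [86=87], 87 ↦ [86=87].
For each subset V ⊆ X/∼, compute π^{-1}(V) ⊆ X and check whether π^{-1}(V) ∈ τ. V is open in τ_Q iff π^{-1}(V) ∈ τ.
  V = {}: π^{-1}(V) = ∅ ∈ τ ✓.
  V = {[84]}: π^{-1}(V) = {84} ∉ τ ✗.
  V = {[85]}: π^{-1}(V) = {85} ∉ τ ✗.
  V = {[84], [85]}: π^{-1}(V) = {84, 85} ∉ τ ✗.
  V = {[86=87]}: π^{-1}(V) = {86, 87} ∈ τ ✓.
  V = {[84], [86=87]}: π^{-1}(V) = {84, 86, 87} ∈ τ ✓.
  V = {[85], [86=87]}: π^{-1}(V) = {85, 86, 87} ∉ τ ✗.
  V = {[84], [85], [86=87]}: π^{-1}(V) = {84, 85, 86, 87} ∈ τ ✓.
Open sets in the quotient: τ_Q = {{}, {[86=87]}, {[84], [86=87]}, {[84], [85], [86=87]}} (4 elements).


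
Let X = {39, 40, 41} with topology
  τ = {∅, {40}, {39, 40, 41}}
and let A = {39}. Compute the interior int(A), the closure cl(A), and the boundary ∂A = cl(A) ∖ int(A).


int(A) = ∅, cl(A) = {39, 41}, ∂A = {39, 41}.

Closed sets in (X, τ) are complements of opens:
  closed(X, τ) = {∅, {39, 41}, {39, 40, 41}}.
int(A) = ⋃ {U ∈ τ : U ⊆ A}. Opens contained in A: ∅.
Taking the union of these: int(A) = ∅.
cl(A) = ⋂ {C closed : A ⊆ C}. Closed sets containing A: {39, 41}, {39, 40, 41}.
Intersecting these: cl(A) = {39, 41}.
∂A = cl(A) ∖ int(A) = {39, 41} ∖ ∅ = {39, 41}.


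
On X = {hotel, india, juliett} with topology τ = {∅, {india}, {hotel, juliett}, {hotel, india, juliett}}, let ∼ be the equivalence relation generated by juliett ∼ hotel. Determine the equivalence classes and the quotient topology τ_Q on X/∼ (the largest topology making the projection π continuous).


X/∼ = {[hotel=juliett], [india]}; |τ_Q| = 4.

Equivalence classes: [hotel=juliett], [india].
Quotient map π: X → X/∼ sends hotel ↦ [hotel=juliett], india ↦ [india], juliett ↦ [hotel=juliett].
For each subset V ⊆ X/∼, compute π^{-1}(V) ⊆ X and check whether π^{-1}(V) ∈ τ. V is open in τ_Q iff π^{-1}(V) ∈ τ.
  V = {}: π^{-1}(V) = ∅ ∈ τ ✓.
  V = {[hotel=juliett]}: π^{-1}(V) = {hotel, juliett} ∈ τ ✓.
  V = {[india]}: π^{-1}(V) = {india} ∈ τ ✓.
  V = {[hotel=juliett], [india]}: π^{-1}(V) = {hotel, india, juliett} ∈ τ ✓.
Open sets in the quotient: τ_Q = {{}, {[hotel=juliett]}, {[india]}, {[hotel=juliett], [india]}} (4 elements).


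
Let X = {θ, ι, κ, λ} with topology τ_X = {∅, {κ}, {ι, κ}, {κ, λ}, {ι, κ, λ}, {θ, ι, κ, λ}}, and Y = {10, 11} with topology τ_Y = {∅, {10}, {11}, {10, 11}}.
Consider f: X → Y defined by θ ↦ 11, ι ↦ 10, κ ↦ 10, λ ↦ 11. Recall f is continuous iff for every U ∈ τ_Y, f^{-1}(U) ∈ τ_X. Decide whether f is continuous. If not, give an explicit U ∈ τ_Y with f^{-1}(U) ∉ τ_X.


f is NOT continuous.

Compute f^{-1}(U) for each U ∈ τ_Y:
  U = ∅: f^{-1}(U) = ∅ ∈ τ_X ✓.
  U = {10}: f^{-1}(U) = {ι, κ} ∈ τ_X ✓.
  U = {11}: f^{-1}(U) = {θ, λ} ∉ τ_X ✗.
  U = {10, 11}: f^{-1}(U) = {θ, ι, κ, λ} ∈ τ_X ✓.
Found U = {11} with f^{-1}(U) = {θ, λ} not in τ_X. Therefore f is NOT continuous.


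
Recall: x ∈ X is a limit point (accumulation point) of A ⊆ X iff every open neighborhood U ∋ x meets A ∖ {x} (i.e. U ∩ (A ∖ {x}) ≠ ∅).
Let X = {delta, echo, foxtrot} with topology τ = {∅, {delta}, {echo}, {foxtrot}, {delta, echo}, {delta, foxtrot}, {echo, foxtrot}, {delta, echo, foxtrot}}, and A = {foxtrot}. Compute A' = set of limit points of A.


A' = ∅

For each x ∈ X, list the open sets U ∈ τ with x ∈ U, then check whether U ∩ (A ∖ {x}) ≠ ∅ for every such U.
  x = delta: open {delta} ∋ x has {delta} ∩ (A ∖ {delta}) = ∅, so x is NOT a limit point.
  x = echo: open {echo} ∋ x has {echo} ∩ (A ∖ {echo}) = ∅, so x is NOT a limit point.
  x = foxtrot: open {foxtrot} ∋ x has {foxtrot} ∩ (A ∖ {foxtrot}) = ∅, so x is NOT a limit point.
Collecting: A' = ∅.


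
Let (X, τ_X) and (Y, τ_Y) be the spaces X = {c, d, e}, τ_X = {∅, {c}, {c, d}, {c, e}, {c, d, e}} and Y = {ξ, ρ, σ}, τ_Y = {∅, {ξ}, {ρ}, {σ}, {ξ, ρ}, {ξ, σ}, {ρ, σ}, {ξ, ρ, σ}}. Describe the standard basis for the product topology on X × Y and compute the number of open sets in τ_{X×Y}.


Basis B = {∅ × ∅, {c} × {ξ}, {c} × {ρ}, {c} × {σ}, {c} × {ξ, ρ}, {c} × {ξ, σ}, {c, d} × {ξ}, {c, e} × {ξ}, {c} × {ρ, σ}, {c, d} × {ρ}, {c, e} × {ρ}, {c, d} × {σ}, {c, e} × {σ}, {c} × {ξ, ρ, σ}, {c, d, e} × {ξ}, {c, d, e} × {ρ}, {c, d, e} × {σ}, {c, d} × {ξ, ρ}, {c, e} × {ξ, ρ}, {c, d} × {ξ, σ}, {c, e} × {ξ, σ}, {c, d} × {ρ, σ}, {c, e} × {ρ, σ}, {c, d} × {ξ, ρ, σ}, {c, e} × {ξ, ρ, σ}, {c, d, e} × {ξ, ρ}, {c, d, e} × {ξ, σ}, {c, d, e} × {ρ, σ}, {c, d, e} × {ξ, ρ, σ}}; |τ_{X×Y}| = 125.

Enumerate products U × V with U ∈ τ_X, V ∈ τ_Y (deduplicated):
  ∅ × ∅ = {} (∅)
  {c} × {ξ} = {(c,ξ)}
  {c} × {ρ} = {(c,ρ)}
  {c} × {σ} = {(c,σ)}
  {c} × {ξ, ρ} = {(c,ξ), (c,ρ)}
  {c} × {ξ, σ} = {(c,ξ), (c,σ)}
  {c, d} × {ξ} = {(c,ξ), (d,ξ)}
  {c, e} × {ξ} = {(c,ξ), (e,ξ)}
  {c} × {ρ, σ} = {(c,ρ), (c,σ)}
  {c, d} × {ρ} = {(c,ρ), (d,ρ)}
  {c, e} × {ρ} = {(c,ρ), (e,ρ)}
  {c, d} × {σ} = {(c,σ), (d,σ)}
  {c, e} × {σ} = {(c,σ), (e,σ)}
  {c} × {ξ, ρ, σ} = {(c,ξ), (c,ρ), (c,σ)}
  {c, d, e} × {ξ} = {(c,ξ), (d,ξ), (e,ξ)}
  {c, d, e} × {ρ} = {(c,ρ), (d,ρ), (e,ρ)}
  {c, d, e} × {σ} = {(c,σ), (d,σ), (e,σ)}
  {c, d} × {ξ, ρ} = {(c,ξ), (c,ρ), (d,ξ), (d,ρ)}
  {c, e} × {ξ, ρ} = {(c,ξ), (c,ρ), (e,ξ), (e,ρ)}
  {c, d} × {ξ, σ} = {(c,ξ), (c,σ), (d,ξ), (d,σ)}
  {c, e} × {ξ, σ} = {(c,ξ), (c,σ), (e,ξ), (e,σ)}
  {c, d} × {ρ, σ} = {(c,ρ), (c,σ), (d,ρ), (d,σ)}
  {c, e} × {ρ, σ} = {(c,ρ), (c,σ), (e,ρ), (e,σ)}
  {c, d} × {ξ, ρ, σ} = {(c,ξ), (c,ρ), (c,σ), (d,ξ), (d,ρ), (d,σ)}
  {c, e} × {ξ, ρ, σ} = {(c,ξ), (c,ρ), (c,σ), (e,ξ), (e,ρ), (e,σ)}
  {c, d, e} × {ξ, ρ} = {(c,ξ), (c,ρ), (d,ξ), (d,ρ), (e,ξ), (e,ρ)}
  {c, d, e} × {ξ, σ} = {(c,ξ), (c,σ), (d,ξ), (d,σ), (e,ξ), (e,σ)}
  {c, d, e} × {ρ, σ} = {(c,ρ), (c,σ), (d,ρ), (d,σ), (e,ρ), (e,σ)}
  {c, d, e} × {ξ, ρ, σ} = {(c,ξ), (c,ρ), (c,σ), (d,ξ), (d,ρ), (d,σ), (e,ξ), (e,ρ), (e,σ)}
These 29 distinct sets form the basis B.
Close under arbitrary unions to get τ_{X×Y}; counting gives |τ_{X×Y}| = 125.


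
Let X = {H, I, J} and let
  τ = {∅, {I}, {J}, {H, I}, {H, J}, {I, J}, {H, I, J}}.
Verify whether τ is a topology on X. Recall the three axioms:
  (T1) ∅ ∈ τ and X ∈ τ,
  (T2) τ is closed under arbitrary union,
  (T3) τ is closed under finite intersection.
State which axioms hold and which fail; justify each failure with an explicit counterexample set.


τ is NOT a topology on X.

Axiom (T1): ∅ ∈ τ? Yes; X ∈ τ? Yes.
Axiom (T2/T3): check pairwise unions and intersections of members of τ.
Counterexample for (T3): {H, I} ∩ {H, J} = {H} ∉ τ. Therefore τ is NOT a topology.


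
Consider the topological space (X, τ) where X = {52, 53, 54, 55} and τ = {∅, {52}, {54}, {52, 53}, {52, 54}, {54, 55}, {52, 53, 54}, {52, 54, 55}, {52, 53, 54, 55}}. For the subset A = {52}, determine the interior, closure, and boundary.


int(A) = {52}, cl(A) = {52, 53}, ∂A = {53}.

Closed sets in (X, τ) are complements of opens:
  closed(X, τ) = {∅, {53}, {55}, {52, 53}, {53, 55}, {54, 55}, {52, 53, 55}, {53, 54, 55}, {52, 53, 54, 55}}.
int(A) = ⋃ {U ∈ τ : U ⊆ A}. Opens contained in A: ∅, {52}.
Taking the union of these: int(A) = {52}.
cl(A) = ⋂ {C closed : A ⊆ C}. Closed sets containing A: {52, 53}, {52, 53, 55}, {52, 53, 54, 55}.
Intersecting these: cl(A) = {52, 53}.
∂A = cl(A) ∖ int(A) = {52, 53} ∖ {52} = {53}.


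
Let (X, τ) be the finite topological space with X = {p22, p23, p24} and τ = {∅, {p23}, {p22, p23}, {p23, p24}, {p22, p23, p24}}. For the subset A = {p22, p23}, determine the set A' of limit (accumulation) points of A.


A' = {p22, p24}

For each x ∈ X, list the open sets U ∈ τ with x ∈ U, then check whether U ∩ (A ∖ {x}) ≠ ∅ for every such U.
  x = p22: opens ∋ x are {p22, p23}, {p22, p23, p24}; each meets A ∖ {p22}, so x IS a limit point.
  x = p23: open {p23} ∋ x has {p23} ∩ (A ∖ {p23}) = ∅, so x is NOT a limit point.
  x = p24: opens ∋ x are {p23, p24}, {p22, p23, p24}; each meets A ∖ {p24}, so x IS a limit point.
Collecting: A' = {p22, p24}.


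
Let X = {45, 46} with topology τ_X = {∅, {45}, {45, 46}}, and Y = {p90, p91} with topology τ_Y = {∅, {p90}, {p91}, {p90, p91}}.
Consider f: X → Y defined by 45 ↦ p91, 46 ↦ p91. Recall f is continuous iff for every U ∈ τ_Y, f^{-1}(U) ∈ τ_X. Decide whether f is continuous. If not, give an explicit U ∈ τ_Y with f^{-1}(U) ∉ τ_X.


f IS continuous.

Compute f^{-1}(U) for each U ∈ τ_Y:
  U = ∅: f^{-1}(U) = ∅ ∈ τ_X ✓.
  U = {p90}: f^{-1}(U) = ∅ ∈ τ_X ✓.
  U = {p91}: f^{-1}(U) = {45, 46} ∈ τ_X ✓.
  U = {p90, p91}: f^{-1}(U) = {45, 46} ∈ τ_X ✓.
Every preimage lies in τ_X, so f IS continuous.


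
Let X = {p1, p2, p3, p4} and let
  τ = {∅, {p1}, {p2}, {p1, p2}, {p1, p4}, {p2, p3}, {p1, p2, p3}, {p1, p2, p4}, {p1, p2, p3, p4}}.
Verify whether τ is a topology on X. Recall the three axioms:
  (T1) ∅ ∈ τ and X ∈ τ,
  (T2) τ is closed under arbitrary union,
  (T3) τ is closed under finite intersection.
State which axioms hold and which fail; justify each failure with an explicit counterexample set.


τ IS a topology on X.

Axiom (T1): ∅ ∈ τ? Yes; X ∈ τ? Yes.
Axiom (T2/T3): check pairwise unions and intersections of members of τ.
All pairwise intersections and unions checked — each lies in τ. Therefore τ satisfies (T1), (T2), (T3): it IS a topology on X.


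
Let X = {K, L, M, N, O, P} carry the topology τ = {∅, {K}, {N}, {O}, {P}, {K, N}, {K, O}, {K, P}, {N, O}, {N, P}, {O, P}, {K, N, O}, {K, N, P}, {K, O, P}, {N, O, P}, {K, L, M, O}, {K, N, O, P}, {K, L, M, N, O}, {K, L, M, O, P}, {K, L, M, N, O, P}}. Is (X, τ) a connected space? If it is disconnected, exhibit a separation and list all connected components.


(X, τ) is disconnected; components = [{N}, {P}, {K, L, M, O}].

Find clopen sets (U ∈ τ with X ∖ U ∈ τ):
  U = ∅, X ∖ U = {K, L, M, N, O, P} — both open, so U is clopen.
  U = {N}, X ∖ U = {K, L, M, O, P} — both open, so U is clopen.
  U = {P}, X ∖ U = {K, L, M, N, O} — both open, so U is clopen.
  U = {N, P}, X ∖ U = {K, L, M, O} — both open, so U is clopen.
  U = {K, L, M, O}, X ∖ U = {N, P} — both open, so U is clopen.
  U = {K, L, M, N, O}, X ∖ U = {P} — both open, so U is clopen.
  U = {K, L, M, O, P}, X ∖ U = {N} — both open, so U is clopen.
  U = {K, L, M, N, O, P}, X ∖ U = ∅ — both open, so U is clopen.
Nontrivial clopen(s) exist: e.g. {N}. So (X, τ) is disconnected.
Compute connected components by grouping points that agree on all clopens:
  component: {N}
  component: {P}
  component: {K, L, M, O}


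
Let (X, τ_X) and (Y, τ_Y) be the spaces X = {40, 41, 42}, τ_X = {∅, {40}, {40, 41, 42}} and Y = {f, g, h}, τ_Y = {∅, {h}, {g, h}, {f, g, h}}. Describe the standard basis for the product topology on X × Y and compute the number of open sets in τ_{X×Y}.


Basis B = {∅ × ∅, {40} × {h}, {40} × {g, h}, {40} × {f, g, h}, {40, 41, 42} × {h}, {40, 41, 42} × {g, h}, {40, 41, 42} × {f, g, h}}; |τ_{X×Y}| = 10.

Enumerate products U × V with U ∈ τ_X, V ∈ τ_Y (deduplicated):
  ∅ × ∅ = {} (∅)
  {40} × {h} = {(40,h)}
  {40} × {g, h} = {(40,g), (40,h)}
  {40} × {f, g, h} = {(40,f), (40,g), (40,h)}
  {40, 41, 42} × {h} = {(40,h), (41,h), (42,h)}
  {40, 41, 42} × {g, h} = {(40,g), (40,h), (41,g), (41,h), (42,g), (42,h)}
  {40, 41, 42} × {f, g, h} = {(40,f), (40,g), (40,h), (41,f), (41,g), (41,h), (42,f), (42,g), (42,h)}
These 7 distinct sets form the basis B.
Close under arbitrary unions to get τ_{X×Y}; counting gives |τ_{X×Y}| = 10.


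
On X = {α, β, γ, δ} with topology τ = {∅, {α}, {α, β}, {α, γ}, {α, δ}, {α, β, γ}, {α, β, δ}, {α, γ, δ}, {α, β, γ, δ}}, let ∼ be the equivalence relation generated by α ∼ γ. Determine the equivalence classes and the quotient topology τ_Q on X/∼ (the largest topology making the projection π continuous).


X/∼ = {[α=γ], [β], [δ]}; |τ_Q| = 5.

Equivalence classes: [α=γ], [β], [δ].
Quotient map π: X → X/∼ sends α ↦ [α=γ], β ↦ [β], γ ↦ [α=γ], δ ↦ [δ].
For each subset V ⊆ X/∼, compute π^{-1}(V) ⊆ X and check whether π^{-1}(V) ∈ τ. V is open in τ_Q iff π^{-1}(V) ∈ τ.
  V = {}: π^{-1}(V) = ∅ ∈ τ ✓.
  V = {[α=γ]}: π^{-1}(V) = {α, γ} ∈ τ ✓.
  V = {[β]}: π^{-1}(V) = {β} ∉ τ ✗.
  V = {[α=γ], [β]}: π^{-1}(V) = {α, β, γ} ∈ τ ✓.
  V = {[δ]}: π^{-1}(V) = {δ} ∉ τ ✗.
  V = {[α=γ], [δ]}: π^{-1}(V) = {α, γ, δ} ∈ τ ✓.
  V = {[β], [δ]}: π^{-1}(V) = {β, δ} ∉ τ ✗.
  V = {[α=γ], [β], [δ]}: π^{-1}(V) = {α, β, γ, δ} ∈ τ ✓.
Open sets in the quotient: τ_Q = {{}, {[α=γ]}, {[α=γ], [β]}, {[α=γ], [δ]}, {[α=γ], [β], [δ]}} (5 elements).


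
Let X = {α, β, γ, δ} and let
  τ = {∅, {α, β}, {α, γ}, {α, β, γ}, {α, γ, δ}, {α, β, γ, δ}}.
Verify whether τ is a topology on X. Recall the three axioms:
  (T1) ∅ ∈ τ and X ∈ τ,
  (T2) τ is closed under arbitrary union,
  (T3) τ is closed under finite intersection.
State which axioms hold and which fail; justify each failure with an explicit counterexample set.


τ is NOT a topology on X.

Axiom (T1): ∅ ∈ τ? Yes; X ∈ τ? Yes.
Axiom (T2/T3): check pairwise unions and intersections of members of τ.
Counterexample for (T3): {α, β} ∩ {α, γ} = {α} ∉ τ. Therefore τ is NOT a topology.


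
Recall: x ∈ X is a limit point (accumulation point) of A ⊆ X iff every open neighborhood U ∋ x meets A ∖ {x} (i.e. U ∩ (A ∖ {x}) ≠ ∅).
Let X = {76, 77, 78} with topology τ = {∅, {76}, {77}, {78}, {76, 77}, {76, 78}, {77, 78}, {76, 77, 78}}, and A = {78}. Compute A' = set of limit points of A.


A' = ∅

For each x ∈ X, list the open sets U ∈ τ with x ∈ U, then check whether U ∩ (A ∖ {x}) ≠ ∅ for every such U.
  x = 76: open {76} ∋ x has {76} ∩ (A ∖ {76}) = ∅, so x is NOT a limit point.
  x = 77: open {77} ∋ x has {77} ∩ (A ∖ {77}) = ∅, so x is NOT a limit point.
  x = 78: open {78} ∋ x has {78} ∩ (A ∖ {78}) = ∅, so x is NOT a limit point.
Collecting: A' = ∅.


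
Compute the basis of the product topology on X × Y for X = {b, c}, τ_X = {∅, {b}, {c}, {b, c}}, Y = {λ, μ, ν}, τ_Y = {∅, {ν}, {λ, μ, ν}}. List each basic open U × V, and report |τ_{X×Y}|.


Basis B = {∅ × ∅, {b} × {ν}, {c} × {ν}, {b, c} × {ν}, {b} × {λ, μ, ν}, {c} × {λ, μ, ν}, {b, c} × {λ, μ, ν}}; |τ_{X×Y}| = 9.

Enumerate products U × V with U ∈ τ_X, V ∈ τ_Y (deduplicated):
  ∅ × ∅ = {} (∅)
  {b} × {ν} = {(b,ν)}
  {c} × {ν} = {(c,ν)}
  {b, c} × {ν} = {(b,ν), (c,ν)}
  {b} × {λ, μ, ν} = {(b,λ), (b,μ), (b,ν)}
  {c} × {λ, μ, ν} = {(c,λ), (c,μ), (c,ν)}
  {b, c} × {λ, μ, ν} = {(b,λ), (b,μ), (b,ν), (c,λ), (c,μ), (c,ν)}
These 7 distinct sets form the basis B.
Close under arbitrary unions to get τ_{X×Y}; counting gives |τ_{X×Y}| = 9.


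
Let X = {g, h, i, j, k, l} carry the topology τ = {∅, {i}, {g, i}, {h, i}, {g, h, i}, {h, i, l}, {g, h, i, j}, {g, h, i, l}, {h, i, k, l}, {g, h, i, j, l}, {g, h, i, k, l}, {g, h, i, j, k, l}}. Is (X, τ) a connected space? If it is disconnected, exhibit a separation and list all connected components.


(X, τ) is connected.

Find clopen sets (U ∈ τ with X ∖ U ∈ τ):
  U = ∅, X ∖ U = {g, h, i, j, k, l} — both open, so U is clopen.
  U = {g, h, i, j, k, l}, X ∖ U = ∅ — both open, so U is clopen.
Only trivial clopens (∅ and X) exist, so (X, τ) is connected.
Compute connected components by grouping points that agree on all clopens:
  component: {g, h, i, j, k, l}


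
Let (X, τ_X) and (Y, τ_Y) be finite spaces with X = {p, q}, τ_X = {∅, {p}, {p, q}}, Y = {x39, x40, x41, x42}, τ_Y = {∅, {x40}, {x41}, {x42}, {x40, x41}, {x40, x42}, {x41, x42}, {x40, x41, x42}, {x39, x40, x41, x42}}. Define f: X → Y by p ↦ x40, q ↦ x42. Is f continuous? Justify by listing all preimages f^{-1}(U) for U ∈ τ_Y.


f is NOT continuous.

Compute f^{-1}(U) for each U ∈ τ_Y:
  U = ∅: f^{-1}(U) = ∅ ∈ τ_X ✓.
  U = {x40}: f^{-1}(U) = {p} ∈ τ_X ✓.
  U = {x41}: f^{-1}(U) = ∅ ∈ τ_X ✓.
  U = {x42}: f^{-1}(U) = {q} ∉ τ_X ✗.
  U = {x40, x41}: f^{-1}(U) = {p} ∈ τ_X ✓.
  U = {x40, x42}: f^{-1}(U) = {p, q} ∈ τ_X ✓.
  U = {x41, x42}: f^{-1}(U) = {q} ∉ τ_X ✗.
  U = {x40, x41, x42}: f^{-1}(U) = {p, q} ∈ τ_X ✓.
  U = {x39, x40, x41, x42}: f^{-1}(U) = {p, q} ∈ τ_X ✓.
Found U = {x42} with f^{-1}(U) = {q} not in τ_X. Therefore f is NOT continuous.


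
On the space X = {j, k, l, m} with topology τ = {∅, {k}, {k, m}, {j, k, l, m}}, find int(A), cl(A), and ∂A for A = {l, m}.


int(A) = ∅, cl(A) = {j, l, m}, ∂A = {j, l, m}.

Closed sets in (X, τ) are complements of opens:
  closed(X, τ) = {∅, {j, l}, {j, l, m}, {j, k, l, m}}.
int(A) = ⋃ {U ∈ τ : U ⊆ A}. Opens contained in A: ∅.
Taking the union of these: int(A) = ∅.
cl(A) = ⋂ {C closed : A ⊆ C}. Closed sets containing A: {j, l, m}, {j, k, l, m}.
Intersecting these: cl(A) = {j, l, m}.
∂A = cl(A) ∖ int(A) = {j, l, m} ∖ ∅ = {j, l, m}.


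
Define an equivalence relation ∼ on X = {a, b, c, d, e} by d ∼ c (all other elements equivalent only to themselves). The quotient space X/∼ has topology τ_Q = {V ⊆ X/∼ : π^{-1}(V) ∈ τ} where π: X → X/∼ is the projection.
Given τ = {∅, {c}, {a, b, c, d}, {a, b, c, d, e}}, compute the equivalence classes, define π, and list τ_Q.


X/∼ = {[a], [b], [c=d], [e]}; |τ_Q| = 3.

Equivalence classes: [a], [b], [c=d], [e].
Quotient map π: X → X/∼ sends a ↦ [a], b ↦ [b], c ↦ [c=d], d ↦ [c=d], e ↦ [e].
For each subset V ⊆ X/∼, compute π^{-1}(V) ⊆ X and check whether π^{-1}(V) ∈ τ. V is open in τ_Q iff π^{-1}(V) ∈ τ.
  V = {}: π^{-1}(V) = ∅ ∈ τ ✓.
  V = {[a]}: π^{-1}(V) = {a} ∉ τ ✗.
  V = {[b]}: π^{-1}(V) = {b} ∉ τ ✗.
  V = {[a], [b]}: π^{-1}(V) = {a, b} ∉ τ ✗.
  V = {[c=d]}: π^{-1}(V) = {c, d} ∉ τ ✗.
  V = {[a], [c=d]}: π^{-1}(V) = {a, c, d} ∉ τ ✗.
  V = {[b], [c=d]}: π^{-1}(V) = {b, c, d} ∉ τ ✗.
  V = {[a], [b], [c=d]}: π^{-1}(V) = {a, b, c, d} ∈ τ ✓.
  V = {[e]}: π^{-1}(V) = {e} ∉ τ ✗.
  V = {[a], [e]}: π^{-1}(V) = {a, e} ∉ τ ✗.
  V = {[b], [e]}: π^{-1}(V) = {b, e} ∉ τ ✗.
  V = {[a], [b], [e]}: π^{-1}(V) = {a, b, e} ∉ τ ✗.
  V = {[c=d], [e]}: π^{-1}(V) = {c, d, e} ∉ τ ✗.
  V = {[a], [c=d], [e]}: π^{-1}(V) = {a, c, d, e} ∉ τ ✗.
  V = {[b], [c=d], [e]}: π^{-1}(V) = {b, c, d, e} ∉ τ ✗.
  V = {[a], [b], [c=d], [e]}: π^{-1}(V) = {a, b, c, d, e} ∈ τ ✓.
Open sets in the quotient: τ_Q = {{}, {[a], [b], [c=d]}, {[a], [b], [c=d], [e]}} (3 elements).


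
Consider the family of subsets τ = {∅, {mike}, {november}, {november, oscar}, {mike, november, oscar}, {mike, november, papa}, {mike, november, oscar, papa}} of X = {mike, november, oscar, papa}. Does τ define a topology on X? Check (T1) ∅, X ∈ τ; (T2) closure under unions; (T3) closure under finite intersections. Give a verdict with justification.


τ is NOT a topology on X.

Axiom (T1): ∅ ∈ τ? Yes; X ∈ τ? Yes.
Axiom (T2/T3): check pairwise unions and intersections of members of τ.
Counterexample for (T2): {mike} ∪ {november} = {mike, november} ∉ τ. Therefore τ is NOT a topology.


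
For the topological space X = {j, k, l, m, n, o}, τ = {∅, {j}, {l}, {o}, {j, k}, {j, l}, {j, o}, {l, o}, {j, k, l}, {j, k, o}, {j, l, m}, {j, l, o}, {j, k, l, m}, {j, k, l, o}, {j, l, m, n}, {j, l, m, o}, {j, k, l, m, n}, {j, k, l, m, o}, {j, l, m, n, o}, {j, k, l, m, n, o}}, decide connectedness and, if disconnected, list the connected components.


(X, τ) is disconnected; components = [{o}, {j, k, l, m, n}].

Find clopen sets (U ∈ τ with X ∖ U ∈ τ):
  U = ∅, X ∖ U = {j, k, l, m, n, o} — both open, so U is clopen.
  U = {o}, X ∖ U = {j, k, l, m, n} — both open, so U is clopen.
  U = {j, k, l, m, n}, X ∖ U = {o} — both open, so U is clopen.
  U = {j, k, l, m, n, o}, X ∖ U = ∅ — both open, so U is clopen.
Nontrivial clopen(s) exist: e.g. {j, k, l, m, n}. So (X, τ) is disconnected.
Compute connected components by grouping points that agree on all clopens:
  component: {o}
  component: {j, k, l, m, n}


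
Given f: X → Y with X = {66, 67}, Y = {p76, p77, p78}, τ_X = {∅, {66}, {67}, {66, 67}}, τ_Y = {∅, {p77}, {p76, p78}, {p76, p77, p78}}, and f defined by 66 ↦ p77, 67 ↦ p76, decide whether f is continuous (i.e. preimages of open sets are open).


f IS continuous.

Compute f^{-1}(U) for each U ∈ τ_Y:
  U = ∅: f^{-1}(U) = ∅ ∈ τ_X ✓.
  U = {p77}: f^{-1}(U) = {66} ∈ τ_X ✓.
  U = {p76, p78}: f^{-1}(U) = {67} ∈ τ_X ✓.
  U = {p76, p77, p78}: f^{-1}(U) = {66, 67} ∈ τ_X ✓.
Every preimage lies in τ_X, so f IS continuous.


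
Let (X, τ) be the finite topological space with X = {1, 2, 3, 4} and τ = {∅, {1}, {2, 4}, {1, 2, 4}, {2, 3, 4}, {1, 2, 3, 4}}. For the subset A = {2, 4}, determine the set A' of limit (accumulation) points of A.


A' = {2, 3, 4}

For each x ∈ X, list the open sets U ∈ τ with x ∈ U, then check whether U ∩ (A ∖ {x}) ≠ ∅ for every such U.
  x = 1: open {1} ∋ x has {1} ∩ (A ∖ {1}) = ∅, so x is NOT a limit point.
  x = 2: opens ∋ x are {2, 4}, {1, 2, 4}, {2, 3, 4}, {1, 2, 3, 4}; each meets A ∖ {2}, so x IS a limit point.
  x = 3: opens ∋ x are {2, 3, 4}, {1, 2, 3, 4}; each meets A ∖ {3}, so x IS a limit point.
  x = 4: opens ∋ x are {2, 4}, {1, 2, 4}, {2, 3, 4}, {1, 2, 3, 4}; each meets A ∖ {4}, so x IS a limit point.
Collecting: A' = {2, 3, 4}.


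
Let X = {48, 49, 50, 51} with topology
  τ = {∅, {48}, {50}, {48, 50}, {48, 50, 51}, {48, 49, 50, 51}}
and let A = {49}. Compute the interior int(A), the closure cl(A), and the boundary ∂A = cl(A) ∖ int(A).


int(A) = ∅, cl(A) = {49}, ∂A = {49}.

Closed sets in (X, τ) are complements of opens:
  closed(X, τ) = {∅, {49}, {49, 51}, {48, 49, 51}, {49, 50, 51}, {48, 49, 50, 51}}.
int(A) = ⋃ {U ∈ τ : U ⊆ A}. Opens contained in A: ∅.
Taking the union of these: int(A) = ∅.
cl(A) = ⋂ {C closed : A ⊆ C}. Closed sets containing A: {49}, {49, 51}, {48, 49, 51}, {49, 50, 51}, {48, 49, 50, 51}.
Intersecting these: cl(A) = {49}.
∂A = cl(A) ∖ int(A) = {49} ∖ ∅ = {49}.


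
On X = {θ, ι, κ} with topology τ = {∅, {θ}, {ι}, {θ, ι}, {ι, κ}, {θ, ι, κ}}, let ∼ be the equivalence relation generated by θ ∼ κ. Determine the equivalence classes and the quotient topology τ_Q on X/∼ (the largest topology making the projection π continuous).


X/∼ = {[θ=κ], [ι]}; |τ_Q| = 3.

Equivalence classes: [θ=κ], [ι].
Quotient map π: X → X/∼ sends θ ↦ [θ=κ], ι ↦ [ι], κ ↦ [θ=κ].
For each subset V ⊆ X/∼, compute π^{-1}(V) ⊆ X and check whether π^{-1}(V) ∈ τ. V is open in τ_Q iff π^{-1}(V) ∈ τ.
  V = {}: π^{-1}(V) = ∅ ∈ τ ✓.
  V = {[θ=κ]}: π^{-1}(V) = {θ, κ} ∉ τ ✗.
  V = {[ι]}: π^{-1}(V) = {ι} ∈ τ ✓.
  V = {[θ=κ], [ι]}: π^{-1}(V) = {θ, ι, κ} ∈ τ ✓.
Open sets in the quotient: τ_Q = {{}, {[ι]}, {[θ=κ], [ι]}} (3 elements).


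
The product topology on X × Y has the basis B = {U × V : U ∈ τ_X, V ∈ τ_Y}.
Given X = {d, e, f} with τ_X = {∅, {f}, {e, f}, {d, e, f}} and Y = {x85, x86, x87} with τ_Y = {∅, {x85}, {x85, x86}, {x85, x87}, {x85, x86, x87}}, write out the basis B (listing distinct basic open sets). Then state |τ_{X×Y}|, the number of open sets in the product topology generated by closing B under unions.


Basis B = {∅ × ∅, {f} × {x85}, {e, f} × {x85}, {f} × {x85, x86}, {f} × {x85, x87}, {d, e, f} × {x85}, {f} × {x85, x86, x87}, {e, f} × {x85, x86}, {e, f} × {x85, x87}, {d, e, f} × {x85, x86}, {d, e, f} × {x85, x87}, {e, f} × {x85, x86, x87}, {d, e, f} × {x85, x86, x87}}; |τ_{X×Y}| = 30.

Enumerate products U × V with U ∈ τ_X, V ∈ τ_Y (deduplicated):
  ∅ × ∅ = {} (∅)
  {f} × {x85} = {(f,x85)}
  {e, f} × {x85} = {(e,x85), (f,x85)}
  {f} × {x85, x86} = {(f,x85), (f,x86)}
  {f} × {x85, x87} = {(f,x85), (f,x87)}
  {d, e, f} × {x85} = {(d,x85), (e,x85), (f,x85)}
  {f} × {x85, x86, x87} = {(f,x85), (f,x86), (f,x87)}
  {e, f} × {x85, x86} = {(e,x85), (e,x86), (f,x85), (f,x86)}
  {e, f} × {x85, x87} = {(e,x85), (e,x87), (f,x85), (f,x87)}
  {d, e, f} × {x85, x86} = {(d,x85), (d,x86), (e,x85), (e,x86), (f,x85), (f,x86)}
  {d, e, f} × {x85, x87} = {(d,x85), (d,x87), (e,x85), (e,x87), (f,x85), (f,x87)}
  {e, f} × {x85, x86, x87} = {(e,x85), (e,x86), (e,x87), (f,x85), (f,x86), (f,x87)}
  {d, e, f} × {x85, x86, x87} = {(d,x85), (d,x86), (d,x87), (e,x85), (e,x86), (e,x87), (f,x85), (f,x86), (f,x87)}
These 13 distinct sets form the basis B.
Close under arbitrary unions to get τ_{X×Y}; counting gives |τ_{X×Y}| = 30.
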